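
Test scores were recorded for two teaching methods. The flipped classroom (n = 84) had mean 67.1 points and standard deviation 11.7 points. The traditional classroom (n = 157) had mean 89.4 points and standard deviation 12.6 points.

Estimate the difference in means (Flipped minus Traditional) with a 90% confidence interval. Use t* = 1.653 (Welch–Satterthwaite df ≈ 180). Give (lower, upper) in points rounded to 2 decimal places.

(-24.99, -19.61)

Standard errors of each mean: 11.7/√84 = 1.2766 and 12.6/√157 = 1.0056.
SE(x̄₁ − x̄₂) = √(1.2766² + 1.0056²) = 1.6251 for independent samples with unequal variances.
With t* = 1.653, the margin is 1.653 × 1.6251 = 2.6863.
x̄₁ − x̄₂ = 67.1 − 89.4 = -22.3000; the interval is -22.3000 ± 2.6863 = (-24.99, -19.61).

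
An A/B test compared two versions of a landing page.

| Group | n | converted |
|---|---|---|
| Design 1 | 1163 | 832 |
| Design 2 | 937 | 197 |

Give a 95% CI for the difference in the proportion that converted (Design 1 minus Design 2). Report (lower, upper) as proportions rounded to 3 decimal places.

(0.468, 0.542)

p̂₁ = 832/1163 = 0.7154 and p̂₂ = 197/937 = 0.2102.
SE₁ = √(p̂₁(1−p̂₁)/n₁) = √(0.7154·0.2846/1163) = 0.01323; SE₂ = √(0.2102·0.7898/937) = 0.01331.
Independent samples: SE of the difference = √(SE₁² + SE₂²) = √(0.0001750329 + 0.0001771561) = 0.01877.
z* for 95% confidence is 1.960, so the margin of error is 1.960 × 0.01877 = 0.03679.
Point estimate p̂₁ − p̂₂ = 0.7154 − 0.2102 = 0.5052.
0.5052 ± 0.03679 → (0.468, 0.542).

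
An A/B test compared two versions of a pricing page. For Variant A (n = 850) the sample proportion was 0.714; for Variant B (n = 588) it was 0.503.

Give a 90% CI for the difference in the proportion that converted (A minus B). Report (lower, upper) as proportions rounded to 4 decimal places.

(0.1686, 0.2534)

SE₁ = √(p̂₁(1−p̂₁)/n₁) = √(0.7140·0.2860/850) = 0.01550; SE₂ = √(0.5030·0.4970/588) = 0.02062.
Independent samples: SE of the difference = √(SE₁² + SE₂²) = √(0.00024025 + 0.0004251844) = 0.02580.
z* for 90% confidence is 1.645, so the margin of error is 1.645 × 0.02580 = 0.04244.
Point estimate p̂₁ − p̂₂ = 0.7140 − 0.5030 = 0.2110.
0.2110 ± 0.04244 → (0.1686, 0.2534).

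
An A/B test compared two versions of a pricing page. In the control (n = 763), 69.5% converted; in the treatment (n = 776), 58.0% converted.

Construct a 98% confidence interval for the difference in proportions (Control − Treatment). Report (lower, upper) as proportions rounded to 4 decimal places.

(0.0584, 0.1716)

The two standard errors are √(0.6950×0.3050/763) = 0.01667 and √(0.5800×0.4200/776) = 0.01772.
Because the samples are independent, SE_diff = √(0.01667² + 0.01772²) = 0.02433.
Using z* = 2.326 for 98%, ME = 2.326 × 0.02433 = 0.05659.
p̂₁ − p̂₂ = 0.1150; interval 0.1150 ± 0.05659 gives (0.0584, 0.1716).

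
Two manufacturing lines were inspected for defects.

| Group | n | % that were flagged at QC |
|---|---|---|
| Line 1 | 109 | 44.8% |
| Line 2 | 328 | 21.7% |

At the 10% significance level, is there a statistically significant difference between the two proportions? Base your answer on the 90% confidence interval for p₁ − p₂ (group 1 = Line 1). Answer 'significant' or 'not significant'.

Each SE is √(p̂(1−p̂)/n): √(0.4480·0.5520/109) = 0.04763 and √(0.2170·0.7830/328) = 0.02276.
SE(p̂₁ − p̂₂) = √(SE₁² + SE₂²) = √(0.0022686169 + 0.0005180176) = 0.05279, since the two samples are independent.
At 90% confidence z* = 1.645; margin = 1.645 × 0.05279 = 0.08684.
The difference is 0.4480 − 0.2170 = 0.2310, so the interval is 0.2310 ± 0.08684 = (0.14416, 0.31784).
The interval (0.14416, 0.31784) does not contain 0, so the difference is significant.

significant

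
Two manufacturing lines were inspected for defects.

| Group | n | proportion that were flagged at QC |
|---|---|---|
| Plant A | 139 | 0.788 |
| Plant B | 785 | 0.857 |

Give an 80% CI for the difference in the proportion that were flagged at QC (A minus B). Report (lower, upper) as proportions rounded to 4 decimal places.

SE₁ = √(p̂₁(1−p̂₁)/n₁) = √(0.7880·0.2120/139) = 0.03467; SE₂ = √(0.8570·0.1430/785) = 0.01249.
Independent samples: SE of the difference = √(SE₁² + SE₂²) = √(0.0012020089 + 0.0001560001) = 0.03685.
z* for 80% confidence is 1.282, so the margin of error is 1.282 × 0.03685 = 0.04724.
Point estimate p̂₁ − p̂₂ = 0.7880 − 0.8570 = -0.0690.
-0.0690 ± 0.04724 → (-0.1162, -0.0218).

(-0.1162, -0.0218)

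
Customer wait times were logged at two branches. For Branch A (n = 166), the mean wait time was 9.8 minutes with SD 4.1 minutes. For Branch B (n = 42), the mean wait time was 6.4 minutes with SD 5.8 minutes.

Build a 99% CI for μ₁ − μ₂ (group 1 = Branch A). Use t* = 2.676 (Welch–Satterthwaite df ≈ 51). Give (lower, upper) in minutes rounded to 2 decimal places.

Per-group SEs: s₁/√n₁ = 4.1/√166 = 0.3182, s₂/√n₂ = 5.8/√42 = 0.8950.
Unpooled SE of the difference: √(0.10125124 + 0.801025) = 0.9499.
Margin of error = t* · SE = 2.676 × 0.9499 = 2.5419.
x̄₁ − x̄₂ = 9.8 − 6.4 = 3.4000.
CI: 3.4000 ± 2.5419 = (0.86, 5.94).

(0.86, 5.94)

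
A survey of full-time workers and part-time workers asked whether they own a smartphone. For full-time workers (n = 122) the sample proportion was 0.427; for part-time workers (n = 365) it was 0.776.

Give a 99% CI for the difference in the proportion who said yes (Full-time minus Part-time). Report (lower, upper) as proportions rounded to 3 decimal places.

(-0.477, -0.221)

Each SE is √(p̂(1−p̂)/n): √(0.4270·0.5730/122) = 0.04478 and √(0.7760·0.2240/365) = 0.02182.
SE(p̂₁ − p̂₂) = √(SE₁² + SE₂²) = √(0.0020052484 + 0.0004761124) = 0.04981, since the two samples are independent.
At 99% confidence z* = 2.576; margin = 2.576 × 0.04981 = 0.12831.
The difference is 0.4270 − 0.7760 = -0.3490, so the interval is -0.3490 ± 0.12831 = (-0.477, -0.221).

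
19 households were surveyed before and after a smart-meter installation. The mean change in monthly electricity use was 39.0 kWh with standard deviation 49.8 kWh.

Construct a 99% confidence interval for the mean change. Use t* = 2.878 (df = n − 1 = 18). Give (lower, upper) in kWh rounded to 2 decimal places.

(6.12, 71.88)

Paired design: SE = s_d/√n = 49.8/√19 = 11.4249.
t* = 2.878; margin of error = 2.878 × 11.4249 = 32.8809.
39.0 ± 32.8809 → (6.12, 71.88).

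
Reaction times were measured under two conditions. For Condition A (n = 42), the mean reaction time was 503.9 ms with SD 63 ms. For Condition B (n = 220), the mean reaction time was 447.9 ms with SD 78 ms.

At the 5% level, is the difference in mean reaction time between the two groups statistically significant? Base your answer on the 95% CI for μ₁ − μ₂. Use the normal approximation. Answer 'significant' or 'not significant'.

significant

Per-group SEs: s₁/√n₁ = 63/√42 = 9.7211, s₂/√n₂ = 78/√220 = 5.2588.
Unpooled SE of the difference: √(94.49978521 + 27.65497744) = 11.0524.
Margin of error = z* · SE = 1.960 × 11.0524 = 21.6627.
x̄₁ − x̄₂ = 503.9 − 447.9 = 56.0000.
CI: 56.0000 ± 21.6627 = (34.3373, 77.6627).
The interval (34.3373, 77.6627) does not contain 0, so the difference is significant.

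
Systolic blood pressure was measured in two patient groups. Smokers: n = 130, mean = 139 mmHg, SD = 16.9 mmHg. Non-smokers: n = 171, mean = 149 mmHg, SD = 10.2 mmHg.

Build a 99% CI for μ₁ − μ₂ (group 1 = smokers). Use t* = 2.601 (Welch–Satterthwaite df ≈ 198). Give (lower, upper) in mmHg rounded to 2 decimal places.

(-14.36, -5.64)

Per-group SEs: s₁/√n₁ = 16.9/√130 = 1.4822, s₂/√n₂ = 10.2/√171 = 0.7800.
Unpooled SE of the difference: √(2.19691684 + 0.6084) = 1.6749.
Margin of error = t* · SE = 2.601 × 1.6749 = 4.3564.
x̄₁ − x̄₂ = 139 − 149 = -10.0000.
CI: -10.0000 ± 4.3564 = (-14.36, -5.64).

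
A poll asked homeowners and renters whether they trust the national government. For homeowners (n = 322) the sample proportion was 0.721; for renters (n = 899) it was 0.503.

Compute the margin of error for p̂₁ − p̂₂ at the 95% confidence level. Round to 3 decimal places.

0.059

Each SE is √(p̂(1−p̂)/n): √(0.7210·0.2790/322) = 0.02499 and √(0.5030·0.4970/899) = 0.01668.
SE(p̂₁ − p̂₂) = √(SE₁² + SE₂²) = √(0.0006245001 + 0.0002782224) = 0.03005, since the two samples are independent.
At 95% confidence z* = 1.960; margin = 1.960 × 0.03005 = 0.05890.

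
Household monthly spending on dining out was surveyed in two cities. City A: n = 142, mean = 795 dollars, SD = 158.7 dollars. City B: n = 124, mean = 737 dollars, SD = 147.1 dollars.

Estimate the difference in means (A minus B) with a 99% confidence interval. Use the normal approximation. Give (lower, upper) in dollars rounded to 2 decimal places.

(9.68, 106.32)

Per-group SEs: s₁/√n₁ = 158.7/√142 = 13.3178, s₂/√n₂ = 147.1/√124 = 13.2100.
Unpooled SE of the difference: √(177.36379684 + 174.5041) = 18.7581.
Margin of error = z* · SE = 2.576 × 18.7581 = 48.3209.
x̄₁ − x̄₂ = 795 − 737 = 58.0000.
CI: 58.0000 ± 48.3209 = (9.68, 106.32).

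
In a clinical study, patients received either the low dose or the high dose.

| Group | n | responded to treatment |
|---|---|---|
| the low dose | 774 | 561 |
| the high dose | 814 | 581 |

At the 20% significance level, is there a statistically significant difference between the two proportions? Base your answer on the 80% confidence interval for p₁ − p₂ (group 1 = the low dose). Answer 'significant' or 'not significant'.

not significant

First, p̂₁ = 561/774 = 0.7248; p̂₂ = 581/814 = 0.7138.
The two standard errors are √(0.7248×0.2752/774) = 0.01605 and √(0.7138×0.2862/814) = 0.01584.
Because the samples are independent, SE_diff = √(0.01605² + 0.01584²) = 0.02255.
Using z* = 1.282 for 80%, ME = 1.282 × 0.02255 = 0.02891.
p̂₁ − p̂₂ = 0.0110; interval 0.0110 ± 0.02891 gives (-0.01791, 0.03991).
The interval (-0.01791, 0.03991) contains 0, so the difference is not significant.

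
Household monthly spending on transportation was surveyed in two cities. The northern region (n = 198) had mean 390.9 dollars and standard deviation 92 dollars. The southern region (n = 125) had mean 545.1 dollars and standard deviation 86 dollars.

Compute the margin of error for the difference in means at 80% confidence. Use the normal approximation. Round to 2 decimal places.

12.94

Standard errors of each mean: 92/√198 = 6.5382 and 86/√125 = 7.6921.
SE(x̄₁ − x̄₂) = √(6.5382² + 7.6921²) = 10.0954 for independent samples with unequal variances.
With z* = 1.282, the margin is 1.282 × 10.0954 = 12.9423.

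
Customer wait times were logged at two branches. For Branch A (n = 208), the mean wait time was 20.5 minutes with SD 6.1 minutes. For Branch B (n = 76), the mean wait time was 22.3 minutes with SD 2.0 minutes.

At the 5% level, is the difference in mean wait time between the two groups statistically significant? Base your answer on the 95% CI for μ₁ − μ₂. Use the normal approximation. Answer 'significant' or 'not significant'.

significant

Standard errors of each mean: 6.1/√208 = 0.4230 and 2.0/√76 = 0.2294.
SE(x̄₁ − x̄₂) = √(0.4230² + 0.2294²) = 0.4812 for independent samples with unequal variances.
With z* = 1.960, the margin is 1.960 × 0.4812 = 0.9432.
x̄₁ − x̄₂ = 20.5 − 22.3 = -1.8000; the interval is -1.8000 ± 0.9432 = (-2.7432, -0.8568).
The interval (-2.7432, -0.8568) does not contain 0, so the difference is significant.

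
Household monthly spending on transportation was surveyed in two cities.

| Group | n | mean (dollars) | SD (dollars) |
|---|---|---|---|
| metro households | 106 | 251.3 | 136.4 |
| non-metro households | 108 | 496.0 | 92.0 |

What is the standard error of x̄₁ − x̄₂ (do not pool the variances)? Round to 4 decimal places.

15.9339

Per-group SEs: s₁/√n₁ = 136.4/√106 = 13.2483, s₂/√n₂ = 92.0/√108 = 8.8527.
Unpooled SE of the difference: √(175.51745289 + 78.37029729) = 15.9339.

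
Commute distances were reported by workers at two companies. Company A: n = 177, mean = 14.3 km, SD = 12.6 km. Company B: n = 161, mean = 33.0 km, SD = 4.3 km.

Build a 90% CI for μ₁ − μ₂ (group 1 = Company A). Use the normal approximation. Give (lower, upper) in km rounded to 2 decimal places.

(-20.35, -17.05)

Standard errors of each mean: 12.6/√177 = 0.9471 and 4.3/√161 = 0.3389.
SE(x̄₁ − x̄₂) = √(0.9471² + 0.3389²) = 1.0059 for independent samples with unequal variances.
With z* = 1.645, the margin is 1.645 × 1.0059 = 1.6547.
x̄₁ − x̄₂ = 14.3 − 33.0 = -18.7000; the interval is -18.7000 ± 1.6547 = (-20.35, -17.05).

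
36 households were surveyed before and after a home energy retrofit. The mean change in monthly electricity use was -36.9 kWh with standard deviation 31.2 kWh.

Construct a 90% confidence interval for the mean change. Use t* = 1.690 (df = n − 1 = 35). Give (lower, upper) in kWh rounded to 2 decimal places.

(-45.69, -28.11)

This is a matched-pairs design, so SE = s_d/√n = 31.2/√36 = 5.2000.
Margin = 1.690 × 5.2000 = 8.7880; the interval is -36.9 ± 8.7880 = (-45.69, -28.11).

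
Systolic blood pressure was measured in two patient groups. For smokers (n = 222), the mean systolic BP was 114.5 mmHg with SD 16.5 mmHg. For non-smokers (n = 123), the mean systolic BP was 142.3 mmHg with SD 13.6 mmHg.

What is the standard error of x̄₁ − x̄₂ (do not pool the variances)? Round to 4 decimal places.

1.6523

SE₁ = s₁/√n₁ = 16.5/√222 = 1.1074; SE₂ = 13.6/√123 = 1.2263.
Independent samples, unequal variances: SE_diff = √(SE₁² + SE₂²) = √(1.22633476 + 1.50381169) = 1.6523.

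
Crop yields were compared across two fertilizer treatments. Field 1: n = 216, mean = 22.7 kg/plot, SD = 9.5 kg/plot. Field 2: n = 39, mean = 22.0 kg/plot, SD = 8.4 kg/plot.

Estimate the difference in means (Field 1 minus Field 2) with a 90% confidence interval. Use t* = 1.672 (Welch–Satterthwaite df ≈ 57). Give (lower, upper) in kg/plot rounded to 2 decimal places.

SE₁ = s₁/√n₁ = 9.5/√216 = 0.6464; SE₂ = 8.4/√39 = 1.3451.
Independent samples, unequal variances: SE_diff = √(SE₁² + SE₂²) = √(0.41783296 + 1.80929401) = 1.4924.
t* = 1.672, so margin of error = 1.672 × 1.4924 = 2.4953.
Difference in means = 22.7 − 22.0 = 0.7000.
0.7000 ± 2.4953 → (-1.80, 3.20).

(-1.80, 3.20)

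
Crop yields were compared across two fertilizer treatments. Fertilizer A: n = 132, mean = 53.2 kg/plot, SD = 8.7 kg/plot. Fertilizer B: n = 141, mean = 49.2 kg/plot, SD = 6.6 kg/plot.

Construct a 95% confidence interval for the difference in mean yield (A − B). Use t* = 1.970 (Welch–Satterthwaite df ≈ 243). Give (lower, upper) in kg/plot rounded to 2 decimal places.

(2.15, 5.85)

Per-group SEs: s₁/√n₁ = 8.7/√132 = 0.7572, s₂/√n₂ = 6.6/√141 = 0.5558.
Unpooled SE of the difference: √(0.57335184 + 0.30891364) = 0.9393.
Margin of error = t* · SE = 1.970 × 0.9393 = 1.8504.
x̄₁ − x̄₂ = 53.2 − 49.2 = 4.0000.
CI: 4.0000 ± 1.8504 = (2.15, 5.85).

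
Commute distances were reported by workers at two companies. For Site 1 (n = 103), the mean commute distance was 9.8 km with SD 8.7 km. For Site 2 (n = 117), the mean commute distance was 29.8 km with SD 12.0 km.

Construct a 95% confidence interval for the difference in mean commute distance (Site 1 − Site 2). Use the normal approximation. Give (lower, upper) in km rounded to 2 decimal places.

Per-group SEs: s₁/√n₁ = 8.7/√103 = 0.8572, s₂/√n₂ = 12.0/√117 = 1.1094.
Unpooled SE of the difference: √(0.73479184 + 1.23076836) = 1.4020.
Margin of error = z* · SE = 1.960 × 1.4020 = 2.7479.
x̄₁ − x̄₂ = 9.8 − 29.8 = -20.0000.
CI: -20.0000 ± 2.7479 = (-22.75, -17.25).

(-22.75, -17.25)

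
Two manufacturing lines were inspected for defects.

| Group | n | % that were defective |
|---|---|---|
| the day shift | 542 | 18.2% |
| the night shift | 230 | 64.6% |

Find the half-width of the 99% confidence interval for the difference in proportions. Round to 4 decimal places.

SE₁ = √(p̂₁(1−p̂₁)/n₁) = √(0.1820·0.8180/542) = 0.01657; SE₂ = √(0.6460·0.3540/230) = 0.03153.
Independent samples: SE of the difference = √(SE₁² + SE₂²) = √(0.0002745649 + 0.0009941409) = 0.03562.
z* for 99% confidence is 2.576, so the margin of error is 2.576 × 0.03562 = 0.09176.

0.0918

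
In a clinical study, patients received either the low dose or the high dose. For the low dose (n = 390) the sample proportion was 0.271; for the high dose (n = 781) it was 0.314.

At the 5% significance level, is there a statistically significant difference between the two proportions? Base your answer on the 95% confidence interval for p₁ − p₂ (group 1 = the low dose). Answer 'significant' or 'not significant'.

SE₁ = √(p̂₁(1−p̂₁)/n₁) = √(0.2710·0.7290/390) = 0.02251; SE₂ = √(0.3140·0.6860/781) = 0.01661.
Independent samples: SE of the difference = √(SE₁² + SE₂²) = √(0.0005067001 + 0.0002758921) = 0.02797.
z* for 95% confidence is 1.960, so the margin of error is 1.960 × 0.02797 = 0.05482.
Point estimate p̂₁ − p̂₂ = 0.2710 − 0.3140 = -0.0430.
-0.0430 ± 0.05482 → (-0.09782, 0.01182).
The interval (-0.09782, 0.01182) contains 0, so the difference is not significant.

not significant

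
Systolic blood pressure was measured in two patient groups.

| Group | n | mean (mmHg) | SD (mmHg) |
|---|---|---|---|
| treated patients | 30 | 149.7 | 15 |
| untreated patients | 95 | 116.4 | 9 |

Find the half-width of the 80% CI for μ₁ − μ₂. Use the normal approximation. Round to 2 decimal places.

3.71

Standard errors of each mean: 15/√30 = 2.7386 and 9/√95 = 0.9234.
SE(x̄₁ − x̄₂) = √(2.7386² + 0.9234²) = 2.8901 for independent samples with unequal variances.
With z* = 1.282, the margin is 1.282 × 2.8901 = 3.7051.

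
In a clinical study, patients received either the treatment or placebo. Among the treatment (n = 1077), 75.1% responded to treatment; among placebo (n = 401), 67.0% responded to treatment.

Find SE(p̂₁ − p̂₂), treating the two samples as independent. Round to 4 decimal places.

0.0269

Each SE is √(p̂(1−p̂)/n): √(0.7510·0.2490/1077) = 0.01318 and √(0.6700·0.3300/401) = 0.02348.
SE(p̂₁ − p̂₂) = √(SE₁² + SE₂²) = √(0.0001737124 + 0.0005513104) = 0.02693, since the two samples are independent.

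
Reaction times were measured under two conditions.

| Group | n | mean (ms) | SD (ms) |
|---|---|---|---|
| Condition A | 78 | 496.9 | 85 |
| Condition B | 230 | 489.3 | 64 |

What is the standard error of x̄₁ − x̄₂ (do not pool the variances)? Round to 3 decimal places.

10.509

SE₁ = s₁/√n₁ = 85/√78 = 9.6244; SE₂ = 64/√230 = 4.2200.
Independent samples, unequal variances: SE_diff = √(SE₁² + SE₂²) = √(92.62907536 + 17.8084) = 10.5089.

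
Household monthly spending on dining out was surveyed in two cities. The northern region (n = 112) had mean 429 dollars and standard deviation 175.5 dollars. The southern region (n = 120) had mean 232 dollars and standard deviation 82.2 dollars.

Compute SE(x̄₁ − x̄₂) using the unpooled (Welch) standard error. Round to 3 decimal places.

18.202

Standard errors of each mean: 175.5/√112 = 16.5832 and 82.2/√120 = 7.5038.
SE(x̄₁ − x̄₂) = √(16.5832² + 7.5038²) = 18.2019 for independent samples with unequal variances.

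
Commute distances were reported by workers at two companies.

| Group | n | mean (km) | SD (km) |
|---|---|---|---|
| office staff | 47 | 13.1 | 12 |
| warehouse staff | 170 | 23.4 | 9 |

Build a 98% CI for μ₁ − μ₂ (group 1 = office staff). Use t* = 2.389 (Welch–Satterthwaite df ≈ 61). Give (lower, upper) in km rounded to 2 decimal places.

(-14.80, -5.80)

SE₁ = s₁/√n₁ = 12/√47 = 1.7504; SE₂ = 9/√170 = 0.6903.
Independent samples, unequal variances: SE_diff = √(SE₁² + SE₂²) = √(3.06390016 + 0.47651409) = 1.8816.
t* = 2.389, so margin of error = 2.389 × 1.8816 = 4.4951.
Difference in means = 13.1 − 23.4 = -10.3000.
-10.3000 ± 4.4951 → (-14.80, -5.80).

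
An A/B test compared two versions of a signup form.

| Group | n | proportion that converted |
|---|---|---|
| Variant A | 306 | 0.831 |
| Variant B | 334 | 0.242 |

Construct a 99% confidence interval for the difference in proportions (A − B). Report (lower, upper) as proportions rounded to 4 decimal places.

SE₁ = √(p̂₁(1−p̂₁)/n₁) = √(0.8310·0.1690/306) = 0.02142; SE₂ = √(0.2420·0.7580/334) = 0.02344.
Independent samples: SE of the difference = √(SE₁² + SE₂²) = √(0.0004588164 + 0.0005494336) = 0.03175.
z* for 99% confidence is 2.576, so the margin of error is 2.576 × 0.03175 = 0.08179.
Point estimate p̂₁ − p̂₂ = 0.8310 − 0.2420 = 0.5890.
0.5890 ± 0.08179 → (0.5072, 0.6708).

(0.5072, 0.6708)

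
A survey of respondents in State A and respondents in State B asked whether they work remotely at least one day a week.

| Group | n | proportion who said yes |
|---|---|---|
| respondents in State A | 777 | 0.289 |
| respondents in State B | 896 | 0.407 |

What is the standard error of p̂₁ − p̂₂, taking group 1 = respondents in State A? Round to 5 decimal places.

SE₁ = √(p̂₁(1−p̂₁)/n₁) = √(0.2890·0.7110/777) = 0.01626; SE₂ = √(0.4070·0.5930/896) = 0.01641.
Independent samples: SE of the difference = √(SE₁² + SE₂²) = √(0.0002643876 + 0.0002692881) = 0.02310.

0.02310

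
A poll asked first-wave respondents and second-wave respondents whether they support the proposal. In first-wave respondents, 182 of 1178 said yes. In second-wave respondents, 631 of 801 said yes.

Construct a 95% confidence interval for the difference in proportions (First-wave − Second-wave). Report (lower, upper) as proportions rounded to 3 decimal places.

p̂₁ = 182/1178 = 0.1545 and p̂₂ = 631/801 = 0.7878.
SE₁ = √(p̂₁(1−p̂₁)/n₁) = √(0.1545·0.8455/1178) = 0.01053; SE₂ = √(0.7878·0.2122/801) = 0.01445.
Independent samples: SE of the difference = √(SE₁² + SE₂²) = √(0.0001108809 + 0.0002088025) = 0.01788.
z* for 95% confidence is 1.960, so the margin of error is 1.960 × 0.01788 = 0.03504.
Point estimate p̂₁ − p̂₂ = 0.1545 − 0.7878 = -0.6333.
-0.6333 ± 0.03504 → (-0.668, -0.598).

(-0.668, -0.598)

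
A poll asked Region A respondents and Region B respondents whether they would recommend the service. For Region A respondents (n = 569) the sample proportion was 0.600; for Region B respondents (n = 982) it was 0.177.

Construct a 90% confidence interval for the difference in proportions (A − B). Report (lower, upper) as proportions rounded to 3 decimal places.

Each SE is √(p̂(1−p̂)/n): √(0.6000·0.4000/569) = 0.02054 and √(0.1770·0.8230/982) = 0.01218.
SE(p̂₁ − p̂₂) = √(SE₁² + SE₂²) = √(0.0004218916 + 0.0001483524) = 0.02388, since the two samples are independent.
At 90% confidence z* = 1.645; margin = 1.645 × 0.02388 = 0.03928.
The difference is 0.6000 − 0.1770 = 0.4230, so the interval is 0.4230 ± 0.03928 = (0.384, 0.462).

(0.384, 0.462)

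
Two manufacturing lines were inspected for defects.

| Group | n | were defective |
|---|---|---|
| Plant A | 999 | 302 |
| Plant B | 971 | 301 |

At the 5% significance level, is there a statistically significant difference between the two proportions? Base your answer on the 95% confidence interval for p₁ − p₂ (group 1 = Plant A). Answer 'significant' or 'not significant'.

not significant

p̂₁ = 302/999 = 0.3023 and p̂₂ = 301/971 = 0.3100.
SE₁ = √(p̂₁(1−p̂₁)/n₁) = √(0.3023·0.6977/999) = 0.01453; SE₂ = √(0.3100·0.6900/971) = 0.01484.
Independent samples: SE of the difference = √(SE₁² + SE₂²) = √(0.0002111209 + 0.0002202256) = 0.02077.
z* for 95% confidence is 1.960, so the margin of error is 1.960 × 0.02077 = 0.04071.
Point estimate p̂₁ − p̂₂ = 0.3023 − 0.3100 = -0.0077.
-0.0077 ± 0.04071 → (-0.04841, 0.03301).
The interval (-0.04841, 0.03301) contains 0, so the difference is not significant.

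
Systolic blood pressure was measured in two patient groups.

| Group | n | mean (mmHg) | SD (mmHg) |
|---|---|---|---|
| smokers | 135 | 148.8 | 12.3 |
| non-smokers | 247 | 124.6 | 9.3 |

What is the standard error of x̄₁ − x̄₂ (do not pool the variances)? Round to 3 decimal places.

1.213

SE₁ = s₁/√n₁ = 12.3/√135 = 1.0586; SE₂ = 9.3/√247 = 0.5917.
Independent samples, unequal variances: SE_diff = √(SE₁² + SE₂²) = √(1.12063396 + 0.35010889) = 1.2127.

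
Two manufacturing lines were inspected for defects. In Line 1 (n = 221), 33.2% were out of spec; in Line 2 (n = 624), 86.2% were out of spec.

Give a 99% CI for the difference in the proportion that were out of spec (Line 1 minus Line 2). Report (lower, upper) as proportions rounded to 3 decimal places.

Each SE is √(p̂(1−p̂)/n): √(0.3320·0.6680/221) = 0.03168 and √(0.8620·0.1380/624) = 0.01381.
SE(p̂₁ − p̂₂) = √(SE₁² + SE₂²) = √(0.0010036224 + 0.0001907161) = 0.03456, since the two samples are independent.
At 99% confidence z* = 2.576; margin = 2.576 × 0.03456 = 0.08903.
The difference is 0.3320 − 0.8620 = -0.5300, so the interval is -0.5300 ± 0.08903 = (-0.619, -0.441).

(-0.619, -0.441)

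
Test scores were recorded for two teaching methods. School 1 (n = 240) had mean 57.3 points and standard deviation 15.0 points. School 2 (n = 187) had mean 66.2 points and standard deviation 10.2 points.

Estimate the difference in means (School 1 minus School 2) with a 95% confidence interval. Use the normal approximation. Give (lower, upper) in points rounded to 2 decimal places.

(-11.30, -6.50)

Per-group SEs: s₁/√n₁ = 15.0/√240 = 0.9682, s₂/√n₂ = 10.2/√187 = 0.7459.
Unpooled SE of the difference: √(0.93741124 + 0.55636681) = 1.2222.
Margin of error = z* · SE = 1.960 × 1.2222 = 2.3955.
x̄₁ − x̄₂ = 57.3 − 66.2 = -8.9000.
CI: -8.9000 ± 2.3955 = (-11.30, -6.50).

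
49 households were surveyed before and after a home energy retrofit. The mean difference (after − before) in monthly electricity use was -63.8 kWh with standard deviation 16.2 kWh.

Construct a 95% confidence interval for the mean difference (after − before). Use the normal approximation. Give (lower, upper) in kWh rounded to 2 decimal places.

(-68.34, -59.26)

Paired design: SE = s_d/√n = 16.2/√49 = 2.3143.
z* = 1.960; margin of error = 1.960 × 2.3143 = 4.5360.
-63.8 ± 4.5360 → (-68.34, -59.26).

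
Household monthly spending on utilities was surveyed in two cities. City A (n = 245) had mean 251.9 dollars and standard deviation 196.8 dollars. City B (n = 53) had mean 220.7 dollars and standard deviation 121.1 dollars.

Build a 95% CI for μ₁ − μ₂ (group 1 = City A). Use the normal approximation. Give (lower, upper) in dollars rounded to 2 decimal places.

(-9.67, 72.07)

Standard errors of each mean: 196.8/√245 = 12.5731 and 121.1/√53 = 16.6344.
SE(x̄₁ − x̄₂) = √(12.5731² + 16.6344²) = 20.8515 for independent samples with unequal variances.
With z* = 1.960, the margin is 1.960 × 20.8515 = 40.8689.
x̄₁ − x̄₂ = 251.9 − 220.7 = 31.2000; the interval is 31.2000 ± 40.8689 = (-9.67, 72.07).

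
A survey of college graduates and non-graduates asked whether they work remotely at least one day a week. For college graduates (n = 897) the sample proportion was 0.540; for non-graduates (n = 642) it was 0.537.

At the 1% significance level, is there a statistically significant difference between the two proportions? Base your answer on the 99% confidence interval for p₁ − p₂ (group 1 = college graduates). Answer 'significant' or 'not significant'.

Each SE is √(p̂(1−p̂)/n): √(0.5400·0.4600/897) = 0.01664 and √(0.5370·0.4630/642) = 0.01968.
SE(p̂₁ − p̂₂) = √(SE₁² + SE₂²) = √(0.0002768896 + 0.0003873024) = 0.02577, since the two samples are independent.
At 99% confidence z* = 2.576; margin = 2.576 × 0.02577 = 0.06638.
The difference is 0.5400 − 0.5370 = 0.0030, so the interval is 0.0030 ± 0.06638 = (-0.06338, 0.06938).
The interval (-0.06338, 0.06938) contains 0, so the difference is not significant.

not significant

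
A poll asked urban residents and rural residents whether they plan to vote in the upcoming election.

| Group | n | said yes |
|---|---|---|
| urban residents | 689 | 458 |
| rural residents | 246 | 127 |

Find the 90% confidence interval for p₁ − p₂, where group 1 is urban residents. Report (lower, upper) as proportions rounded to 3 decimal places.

Sample proportions: 458/689 = 0.6647, 127/246 = 0.5163.
Each SE is √(p̂(1−p̂)/n): √(0.6647·0.3353/689) = 0.01799 and √(0.5163·0.4837/246) = 0.03186.
SE(p̂₁ − p̂₂) = √(SE₁² + SE₂²) = √(0.0003236401 + 0.0010150596) = 0.03659, since the two samples are independent.
At 90% confidence z* = 1.645; margin = 1.645 × 0.03659 = 0.06019.
The difference is 0.6647 − 0.5163 = 0.1484, so the interval is 0.1484 ± 0.06019 = (0.088, 0.209).

(0.088, 0.209)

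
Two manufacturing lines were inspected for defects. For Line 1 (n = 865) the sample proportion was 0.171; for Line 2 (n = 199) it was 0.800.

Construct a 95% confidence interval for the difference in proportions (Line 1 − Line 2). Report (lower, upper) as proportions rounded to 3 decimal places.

(-0.690, -0.568)

SE₁ = √(p̂₁(1−p̂₁)/n₁) = √(0.1710·0.8290/865) = 0.01280; SE₂ = √(0.8000·0.2000/199) = 0.02836.
Independent samples: SE of the difference = √(SE₁² + SE₂²) = √(0.00016384 + 0.0008042896) = 0.03111.
z* for 95% confidence is 1.960, so the margin of error is 1.960 × 0.03111 = 0.06098.
Point estimate p̂₁ − p̂₂ = 0.1710 − 0.8000 = -0.6290.
-0.6290 ± 0.06098 → (-0.690, -0.568).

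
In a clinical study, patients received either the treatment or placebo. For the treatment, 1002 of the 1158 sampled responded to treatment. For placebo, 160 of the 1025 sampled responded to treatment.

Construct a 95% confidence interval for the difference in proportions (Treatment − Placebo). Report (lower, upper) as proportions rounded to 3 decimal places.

Sample proportions: 1002/1158 = 0.8653, 160/1025 = 0.1561.
Each SE is √(p̂(1−p̂)/n): √(0.8653·0.1347/1158) = 0.01003 and √(0.1561·0.8439/1025) = 0.01134.
SE(p̂₁ − p̂₂) = √(SE₁² + SE₂²) = √(0.0001006009 + 0.0001285956) = 0.01514, since the two samples are independent.
At 95% confidence z* = 1.960; margin = 1.960 × 0.01514 = 0.02967.
The difference is 0.8653 − 0.1561 = 0.7092, so the interval is 0.7092 ± 0.02967 = (0.680, 0.739).

(0.680, 0.739)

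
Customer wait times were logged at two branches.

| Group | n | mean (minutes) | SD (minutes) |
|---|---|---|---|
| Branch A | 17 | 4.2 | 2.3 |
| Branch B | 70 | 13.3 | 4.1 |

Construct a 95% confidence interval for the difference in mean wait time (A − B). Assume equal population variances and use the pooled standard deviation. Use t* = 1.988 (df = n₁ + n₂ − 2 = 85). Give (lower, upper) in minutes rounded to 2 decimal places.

(-11.16, -7.04)

s_p = √[((n₁−1)s₁² + (n₂−1)s₂²)/(n₁+n₂−2)] = √[(16·2.3² + 69·4.1²)/85] = 3.8264.
SE = 3.8264·√(1/17 + 1/70) = 1.0346.
With t* = 1.988, margin = 1.988 × 1.0346 = 2.0568.
x̄₁ − x̄₂ = 4.2 − 13.3 = -9.1000; interval -9.1000 ± 2.0568 = (-11.16, -7.04).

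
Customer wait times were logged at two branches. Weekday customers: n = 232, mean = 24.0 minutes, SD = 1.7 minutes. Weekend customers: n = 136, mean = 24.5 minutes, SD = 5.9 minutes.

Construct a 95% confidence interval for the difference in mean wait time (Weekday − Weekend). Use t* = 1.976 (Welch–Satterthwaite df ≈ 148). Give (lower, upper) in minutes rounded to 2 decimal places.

(-1.52, 0.52)

SE₁ = s₁/√n₁ = 1.7/√232 = 0.1116; SE₂ = 5.9/√136 = 0.5059.
Independent samples, unequal variances: SE_diff = √(SE₁² + SE₂²) = √(0.01245456 + 0.25593481) = 0.5181.
t* = 1.976, so margin of error = 1.976 × 0.5181 = 1.0238.
Difference in means = 24.0 − 24.5 = -0.5000.
-0.5000 ± 1.0238 → (-1.52, 0.52).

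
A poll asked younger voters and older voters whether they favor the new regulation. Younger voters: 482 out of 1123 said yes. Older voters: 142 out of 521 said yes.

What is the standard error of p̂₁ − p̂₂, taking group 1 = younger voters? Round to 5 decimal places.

Sample proportions: 482/1123 = 0.4292, 142/521 = 0.2726.
Each SE is √(p̂(1−p̂)/n): √(0.4292·0.5708/1123) = 0.01477 and √(0.2726·0.7274/521) = 0.01951.
SE(p̂₁ − p̂₂) = √(SE₁² + SE₂²) = √(0.0002181529 + 0.0003806401) = 0.02447, since the two samples are independent.

0.02447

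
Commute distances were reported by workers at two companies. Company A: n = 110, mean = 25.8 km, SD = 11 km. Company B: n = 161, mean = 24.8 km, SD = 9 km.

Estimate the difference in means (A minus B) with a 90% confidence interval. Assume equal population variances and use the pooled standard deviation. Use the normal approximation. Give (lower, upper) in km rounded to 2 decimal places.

s_p = √[((n₁−1)s₁² + (n₂−1)s₂²)/(n₁+n₂−2)] = √[(109·11² + 160·9²)/269] = 9.8594.
SE = 9.8594·√(1/110 + 1/161) = 1.2196.
With z* = 1.645, margin = 1.645 × 1.2196 = 2.0062.
x̄₁ − x̄₂ = 25.8 − 24.8 = 1.0000; interval 1.0000 ± 2.0062 = (-1.01, 3.01).

(-1.01, 3.01)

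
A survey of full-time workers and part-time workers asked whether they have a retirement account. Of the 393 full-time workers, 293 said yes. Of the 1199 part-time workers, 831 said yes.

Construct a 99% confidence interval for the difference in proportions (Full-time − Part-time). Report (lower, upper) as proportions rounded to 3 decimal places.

(-0.014, 0.119)

Sample proportions: 293/393 = 0.7455, 831/1199 = 0.6931.
Each SE is √(p̂(1−p̂)/n): √(0.7455·0.2545/393) = 0.02197 and √(0.6931·0.3069/1199) = 0.01332.
SE(p̂₁ − p̂₂) = √(SE₁² + SE₂²) = √(0.0004826809 + 0.0001774224) = 0.02569, since the two samples are independent.
At 99% confidence z* = 2.576; margin = 2.576 × 0.02569 = 0.06618.
The difference is 0.7455 − 0.6931 = 0.0524, so the interval is 0.0524 ± 0.06618 = (-0.014, 0.119).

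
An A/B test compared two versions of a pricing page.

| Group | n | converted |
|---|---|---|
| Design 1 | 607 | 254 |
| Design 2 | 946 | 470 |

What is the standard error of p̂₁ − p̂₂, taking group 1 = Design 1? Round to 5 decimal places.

Sample proportions: 254/607 = 0.4185, 470/946 = 0.4968.
Each SE is √(p̂(1−p̂)/n): √(0.4185·0.5815/607) = 0.02002 and √(0.4968·0.5032/946) = 0.01626.
SE(p̂₁ − p̂₂) = √(SE₁² + SE₂²) = √(0.0004008004 + 0.0002643876) = 0.02579, since the two samples are independent.

0.02579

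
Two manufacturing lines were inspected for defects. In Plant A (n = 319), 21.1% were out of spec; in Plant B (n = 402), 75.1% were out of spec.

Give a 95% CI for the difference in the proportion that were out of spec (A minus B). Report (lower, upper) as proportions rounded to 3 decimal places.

SE₁ = √(p̂₁(1−p̂₁)/n₁) = √(0.2110·0.7890/319) = 0.02284; SE₂ = √(0.7510·0.2490/402) = 0.02157.
Independent samples: SE of the difference = √(SE₁² + SE₂²) = √(0.0005216656 + 0.0004652649) = 0.03142.
z* for 95% confidence is 1.960, so the margin of error is 1.960 × 0.03142 = 0.06158.
Point estimate p̂₁ − p̂₂ = 0.2110 − 0.7510 = -0.5400.
-0.5400 ± 0.06158 → (-0.602, -0.478).

(-0.602, -0.478)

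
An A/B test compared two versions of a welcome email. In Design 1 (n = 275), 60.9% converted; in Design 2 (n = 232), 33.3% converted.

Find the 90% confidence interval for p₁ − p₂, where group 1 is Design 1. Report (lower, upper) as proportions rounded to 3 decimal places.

The two standard errors are √(0.6090×0.3910/275) = 0.02943 and √(0.3330×0.6670/232) = 0.03094.
Because the samples are independent, SE_diff = √(0.02943² + 0.03094²) = 0.04270.
Using z* = 1.645 for 90%, ME = 1.645 × 0.04270 = 0.07024.
p̂₁ − p̂₂ = 0.2760; interval 0.2760 ± 0.07024 gives (0.206, 0.346).

(0.206, 0.346)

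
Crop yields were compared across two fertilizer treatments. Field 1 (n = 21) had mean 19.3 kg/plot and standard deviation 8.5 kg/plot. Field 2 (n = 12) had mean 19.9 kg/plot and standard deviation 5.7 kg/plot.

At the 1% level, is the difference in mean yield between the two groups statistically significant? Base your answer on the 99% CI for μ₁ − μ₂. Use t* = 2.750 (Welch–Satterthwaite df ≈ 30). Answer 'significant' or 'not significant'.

not significant

Standard errors of each mean: 8.5/√21 = 1.8549 and 5.7/√12 = 1.6454.
SE(x̄₁ − x̄₂) = √(1.8549² + 1.6454²) = 2.4795 for independent samples with unequal variances.
With t* = 2.750, the margin is 2.750 × 2.4795 = 6.8186.
x̄₁ − x̄₂ = 19.3 − 19.9 = -0.6000; the interval is -0.6000 ± 6.8186 = (-7.4186, 6.2186).
The interval (-7.4186, 6.2186) contains 0, so the difference is not significant.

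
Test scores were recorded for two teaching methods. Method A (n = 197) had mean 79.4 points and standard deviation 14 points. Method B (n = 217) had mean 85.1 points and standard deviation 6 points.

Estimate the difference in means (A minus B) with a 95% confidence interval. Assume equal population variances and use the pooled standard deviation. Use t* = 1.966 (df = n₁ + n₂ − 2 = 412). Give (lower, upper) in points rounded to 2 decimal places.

(-7.75, -3.65)

Pooled variance s_p² = [196·14² + 216·6²] / (197+217−2) = 112.1165, so s_p = 10.5885.
SE_diff = s_p·√(1/n₁ + 1/n₂) = 10.5885·√(1/197 + 1/217) = 1.0420.
t* = 1.966; margin = 1.966 × 1.0420 = 2.0486.
Difference = 79.4 − 85.1 = -5.7000.
-5.7000 ± 2.0486 → (-7.75, -3.65).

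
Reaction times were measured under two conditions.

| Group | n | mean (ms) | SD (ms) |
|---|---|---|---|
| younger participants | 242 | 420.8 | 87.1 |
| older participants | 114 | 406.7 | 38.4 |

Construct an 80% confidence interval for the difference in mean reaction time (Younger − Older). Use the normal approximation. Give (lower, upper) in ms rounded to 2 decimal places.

Standard errors of each mean: 87.1/√242 = 5.5990 and 38.4/√114 = 3.5965.
SE(x̄₁ − x̄₂) = √(5.5990² + 3.5965²) = 6.6546 for independent samples with unequal variances.
With z* = 1.282, the margin is 1.282 × 6.6546 = 8.5312.
x̄₁ − x̄₂ = 420.8 − 406.7 = 14.1000; the interval is 14.1000 ± 8.5312 = (5.57, 22.63).

(5.57, 22.63)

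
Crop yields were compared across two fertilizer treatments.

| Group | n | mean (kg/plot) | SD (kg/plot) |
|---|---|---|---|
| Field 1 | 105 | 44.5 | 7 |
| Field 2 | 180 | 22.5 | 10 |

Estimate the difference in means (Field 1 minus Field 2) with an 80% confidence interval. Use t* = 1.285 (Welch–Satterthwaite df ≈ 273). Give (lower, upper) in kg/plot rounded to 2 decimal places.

(20.70, 23.30)

SE₁ = s₁/√n₁ = 7/√105 = 0.6831; SE₂ = 10/√180 = 0.7454.
Independent samples, unequal variances: SE_diff = √(SE₁² + SE₂²) = √(0.46662561 + 0.55562116) = 1.0111.
t* = 1.285, so margin of error = 1.285 × 1.0111 = 1.2993.
Difference in means = 44.5 − 22.5 = 22.0000.
22.0000 ± 1.2993 → (20.70, 23.30).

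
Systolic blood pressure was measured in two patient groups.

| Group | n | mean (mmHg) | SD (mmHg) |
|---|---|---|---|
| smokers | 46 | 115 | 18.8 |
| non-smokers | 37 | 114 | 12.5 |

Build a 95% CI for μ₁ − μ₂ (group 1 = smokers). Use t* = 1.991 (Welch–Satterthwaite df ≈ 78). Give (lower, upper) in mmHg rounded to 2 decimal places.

(-5.87, 7.87)

Standard errors of each mean: 18.8/√46 = 2.7719 and 12.5/√37 = 2.0550.
SE(x̄₁ − x̄₂) = √(2.7719² + 2.0550²) = 3.4506 for independent samples with unequal variances.
With t* = 1.991, the margin is 1.991 × 3.4506 = 6.8701.
x̄₁ − x̄₂ = 115 − 114 = 1.0000; the interval is 1.0000 ± 6.8701 = (-5.87, 7.87).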